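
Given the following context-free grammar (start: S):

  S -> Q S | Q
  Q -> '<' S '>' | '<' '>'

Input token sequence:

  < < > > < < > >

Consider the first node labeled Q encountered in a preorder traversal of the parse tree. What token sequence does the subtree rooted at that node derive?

< < > >

[S [Q < [S [Q < >]] >] [S [Q < [S [Q < >]] >]]]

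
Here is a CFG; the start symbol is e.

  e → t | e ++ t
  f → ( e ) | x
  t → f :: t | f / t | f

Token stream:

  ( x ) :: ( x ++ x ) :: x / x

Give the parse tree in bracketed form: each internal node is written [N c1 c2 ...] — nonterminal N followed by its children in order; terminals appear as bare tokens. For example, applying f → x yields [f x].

[e [t [f ( [e [t [f x]]] )] :: [t [f ( [e [e [t [f x]]] ++ [t [f x]]] )] :: [t [f x] / [t [f x]]]]]]

e
t
f :: t
( e ) :: t
( t ) :: t
( f ) :: t
( x ) :: t
( x ) :: f :: t
( x ) :: ( e ) :: t
( x ) :: ( e ++ t ) :: t
( x ) :: ( t ++ t ) :: t
( x ) :: ( f ++ t ) :: t
( x ) :: ( x ++ t ) :: t
( x ) :: ( x ++ f ) :: t
( x ) :: ( x ++ x ) :: t
( x ) :: ( x ++ x ) :: f / t
( x ) :: ( x ++ x ) :: x / t
( x ) :: ( x ++ x ) :: x / f
( x ) :: ( x ++ x ) :: x / x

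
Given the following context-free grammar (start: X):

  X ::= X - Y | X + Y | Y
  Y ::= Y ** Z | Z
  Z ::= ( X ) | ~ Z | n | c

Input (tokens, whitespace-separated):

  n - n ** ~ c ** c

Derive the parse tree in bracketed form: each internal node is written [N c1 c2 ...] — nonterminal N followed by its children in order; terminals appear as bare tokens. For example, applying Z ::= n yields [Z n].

X
X - Y
Y - Y
Z - Y
n - Y
n - Y ** Z
n - Y ** Z ** Z
n - Z ** Z ** Z
n - n ** Z ** Z
n - n ** ~ Z ** Z
n - n ** ~ c ** Z
n - n ** ~ c ** c

[X [X [Y [Z n]]] - [Y [Y [Y [Z n]] ** [Z ~ [Z c]]] ** [Z c]]]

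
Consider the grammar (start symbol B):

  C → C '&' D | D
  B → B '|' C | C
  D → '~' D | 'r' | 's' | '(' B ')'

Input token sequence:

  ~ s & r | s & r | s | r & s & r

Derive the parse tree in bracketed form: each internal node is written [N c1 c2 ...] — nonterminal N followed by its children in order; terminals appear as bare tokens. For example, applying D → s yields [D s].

[B [B [B [B [C [C [D ~ [D s]]] & [D r]]] | [C [C [D s]] & [D r]]] | [C [D s]]] | [C [C [C [D r]] & [D s]] & [D r]]]

B
B | C
B | C | C
B | C | C | C
C | C | C | C
C & D | C | C | C
D & D | C | C | C
~ D & D | C | C | C
~ s & D | C | C | C
~ s & r | C | C | C
~ s & r | C & D | C | C
~ s & r | D & D | C | C
~ s & r | s & D | C | C
~ s & r | s & r | C | C
~ s & r | s & r | D | C
~ s & r | s & r | s | C
~ s & r | s & r | s | C & D
~ s & r | s & r | s | C & D & D
~ s & r | s & r | s | D & D & D
~ s & r | s & r | s | r & D & D
~ s & r | s & r | s | r & s & D
~ s & r | s & r | s | r & s & r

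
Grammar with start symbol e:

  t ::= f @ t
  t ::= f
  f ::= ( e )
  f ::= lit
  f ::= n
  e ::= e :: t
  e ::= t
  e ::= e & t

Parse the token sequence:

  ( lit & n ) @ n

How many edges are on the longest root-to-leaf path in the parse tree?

[e [t [f ( [e [e [t [f lit]]] & [t [f n]]] )] @ [t [f n]]]]

7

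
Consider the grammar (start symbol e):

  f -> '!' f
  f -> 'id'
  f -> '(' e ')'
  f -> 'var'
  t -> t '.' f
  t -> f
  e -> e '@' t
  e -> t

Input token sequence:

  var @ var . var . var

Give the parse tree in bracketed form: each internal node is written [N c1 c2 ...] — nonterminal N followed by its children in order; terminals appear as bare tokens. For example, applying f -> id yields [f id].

e
e @ t
t @ t
f @ t
var @ t
var @ t . f
var @ t . f . f
var @ f . f . f
var @ var . f . f
var @ var . var . f
var @ var . var . var

[e [e [t [f var]]] @ [t [t [t [f var]] . [f var]] . [f var]]]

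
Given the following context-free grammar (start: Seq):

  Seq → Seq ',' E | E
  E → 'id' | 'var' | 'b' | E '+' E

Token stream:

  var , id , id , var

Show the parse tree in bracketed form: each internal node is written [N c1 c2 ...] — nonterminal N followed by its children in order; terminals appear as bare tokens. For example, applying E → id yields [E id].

Seq
Seq , E
Seq , E , E
Seq , E , E , E
E , E , E , E
var , E , E , E
var , id , E , E
var , id , id , E
var , id , id , var

[Seq [Seq [Seq [Seq [E var]] , [E id]] , [E id]] , [E var]]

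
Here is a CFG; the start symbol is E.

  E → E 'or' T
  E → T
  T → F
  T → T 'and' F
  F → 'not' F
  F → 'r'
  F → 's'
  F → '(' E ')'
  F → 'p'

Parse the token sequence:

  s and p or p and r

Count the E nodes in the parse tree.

[E [E [T [T [F s]] and [F p]]] or [T [T [F p]] and [F r]]]

2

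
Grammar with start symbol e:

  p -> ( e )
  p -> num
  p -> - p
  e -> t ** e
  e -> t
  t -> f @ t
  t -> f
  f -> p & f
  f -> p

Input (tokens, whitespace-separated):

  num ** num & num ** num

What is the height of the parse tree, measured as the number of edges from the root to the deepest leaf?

6

[e [t [f [p num]]] ** [e [t [f [p num] & [f [p num]]]] ** [e [t [f [p num]]]]]]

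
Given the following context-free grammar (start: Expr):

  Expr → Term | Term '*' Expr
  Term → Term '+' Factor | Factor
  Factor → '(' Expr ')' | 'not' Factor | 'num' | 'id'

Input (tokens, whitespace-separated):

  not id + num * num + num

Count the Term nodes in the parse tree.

[Expr [Term [Term [Factor not [Factor id]]] + [Factor num]] * [Expr [Term [Term [Factor num]] + [Factor num]]]]

4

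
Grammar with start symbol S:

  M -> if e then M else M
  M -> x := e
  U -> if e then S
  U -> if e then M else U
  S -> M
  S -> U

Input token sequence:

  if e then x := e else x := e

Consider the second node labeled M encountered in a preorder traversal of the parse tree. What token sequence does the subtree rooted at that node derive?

x := e

[S [M if e then [M x := e] else [M x := e]]]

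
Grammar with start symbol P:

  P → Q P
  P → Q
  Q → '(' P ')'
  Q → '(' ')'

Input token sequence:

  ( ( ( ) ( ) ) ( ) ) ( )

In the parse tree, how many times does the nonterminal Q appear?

6

[P [Q ( [P [Q ( [P [Q ( )] [P [Q ( )]]] )] [P [Q ( )]]] )] [P [Q ( )]]]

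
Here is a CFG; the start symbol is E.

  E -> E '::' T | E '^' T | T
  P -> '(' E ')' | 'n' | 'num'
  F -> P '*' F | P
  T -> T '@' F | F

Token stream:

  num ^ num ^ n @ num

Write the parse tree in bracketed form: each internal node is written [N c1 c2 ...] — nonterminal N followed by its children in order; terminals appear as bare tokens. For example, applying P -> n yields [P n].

E
E ^ T
E ^ T ^ T
T ^ T ^ T
F ^ T ^ T
P ^ T ^ T
num ^ T ^ T
num ^ F ^ T
num ^ P ^ T
num ^ num ^ T
num ^ num ^ T @ F
num ^ num ^ F @ F
num ^ num ^ P @ F
num ^ num ^ n @ F
num ^ num ^ n @ P
num ^ num ^ n @ num

[E [E [E [T [F [P num]]]] ^ [T [F [P num]]]] ^ [T [T [F [P n]]] @ [F [P num]]]]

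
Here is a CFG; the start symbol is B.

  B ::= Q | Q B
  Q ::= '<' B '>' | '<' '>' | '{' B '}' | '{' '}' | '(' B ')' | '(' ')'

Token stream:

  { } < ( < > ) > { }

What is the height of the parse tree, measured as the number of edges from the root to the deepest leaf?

7

[B [Q { }] [B [Q < [B [Q ( [B [Q < >]] )]] >] [B [Q { }]]]]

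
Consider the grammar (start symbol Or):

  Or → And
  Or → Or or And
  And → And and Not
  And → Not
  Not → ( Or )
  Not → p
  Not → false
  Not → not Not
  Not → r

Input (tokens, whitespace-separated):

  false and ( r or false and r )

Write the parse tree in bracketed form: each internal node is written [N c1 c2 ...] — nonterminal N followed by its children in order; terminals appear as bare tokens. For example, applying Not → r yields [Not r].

Or
And
And and Not
Not and Not
false and Not
false and ( Or )
false and ( Or or And )
false and ( And or And )
false and ( Not or And )
false and ( r or And )
false and ( r or And and Not )
false and ( r or Not and Not )
false and ( r or false and Not )
false and ( r or false and r )

[Or [And [And [Not false]] and [Not ( [Or [Or [And [Not r]]] or [And [And [Not false]] and [Not r]]] )]]]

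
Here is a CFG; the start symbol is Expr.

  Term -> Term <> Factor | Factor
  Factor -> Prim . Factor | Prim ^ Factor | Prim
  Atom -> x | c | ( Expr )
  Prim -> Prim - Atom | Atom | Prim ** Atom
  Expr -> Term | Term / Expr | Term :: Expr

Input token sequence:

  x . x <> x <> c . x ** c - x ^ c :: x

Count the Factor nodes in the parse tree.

[Expr [Term [Term [Term [Factor [Prim [Atom x]] . [Factor [Prim [Atom x]]]]] <> [Factor [Prim [Atom x]]]] <> [Factor [Prim [Atom c]] . [Factor [Prim [Prim [Prim [Atom x]] ** [Atom c]] - [Atom x]] ^ [Factor [Prim [Atom c]]]]]] :: [Expr [Term [Factor [Prim [Atom x]]]]]]

7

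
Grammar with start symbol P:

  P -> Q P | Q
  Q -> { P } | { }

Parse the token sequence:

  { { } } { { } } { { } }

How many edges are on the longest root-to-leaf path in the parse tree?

[P [Q { [P [Q { }]] }] [P [Q { [P [Q { }]] }] [P [Q { [P [Q { }]] }]]]]

6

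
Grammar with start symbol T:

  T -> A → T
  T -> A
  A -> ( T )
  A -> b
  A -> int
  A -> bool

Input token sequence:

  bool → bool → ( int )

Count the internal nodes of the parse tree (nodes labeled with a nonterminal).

8

[T [A bool] → [T [A bool] → [T [A ( [T [A int]] )]]]]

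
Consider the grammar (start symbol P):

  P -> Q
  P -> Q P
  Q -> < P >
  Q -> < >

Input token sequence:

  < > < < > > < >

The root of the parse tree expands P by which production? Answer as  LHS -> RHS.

P -> Q P

[P [Q < >] [P [Q < [P [Q < >]] >] [P [Q < >]]]]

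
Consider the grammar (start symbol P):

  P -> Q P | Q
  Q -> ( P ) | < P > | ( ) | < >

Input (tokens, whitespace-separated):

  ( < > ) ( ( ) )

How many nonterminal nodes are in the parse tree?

8

[P [Q ( [P [Q < >]] )] [P [Q ( [P [Q ( )]] )]]]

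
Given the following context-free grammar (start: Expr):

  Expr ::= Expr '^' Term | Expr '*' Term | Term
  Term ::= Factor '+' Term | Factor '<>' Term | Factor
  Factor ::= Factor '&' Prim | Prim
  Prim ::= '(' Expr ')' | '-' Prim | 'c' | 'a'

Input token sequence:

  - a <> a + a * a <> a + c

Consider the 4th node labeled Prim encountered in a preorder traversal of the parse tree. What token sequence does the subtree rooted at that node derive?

[Expr [Expr [Term [Factor [Prim - [Prim a]]] <> [Term [Factor [Prim a]] + [Term [Factor [Prim a]]]]]] * [Term [Factor [Prim a]] <> [Term [Factor [Prim a]] + [Term [Factor [Prim c]]]]]]

a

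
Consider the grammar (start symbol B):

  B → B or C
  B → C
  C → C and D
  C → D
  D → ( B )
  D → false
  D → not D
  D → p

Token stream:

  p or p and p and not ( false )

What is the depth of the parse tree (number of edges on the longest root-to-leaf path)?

[B [B [C [D p]]] or [C [C [C [D p]] and [D p]] and [D not [D ( [B [C [D false]]] )]]]]

7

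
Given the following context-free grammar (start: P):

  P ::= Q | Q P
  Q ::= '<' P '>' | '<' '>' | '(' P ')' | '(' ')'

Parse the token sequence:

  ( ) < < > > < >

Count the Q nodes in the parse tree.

4

[P [Q ( )] [P [Q < [P [Q < >]] >] [P [Q < >]]]]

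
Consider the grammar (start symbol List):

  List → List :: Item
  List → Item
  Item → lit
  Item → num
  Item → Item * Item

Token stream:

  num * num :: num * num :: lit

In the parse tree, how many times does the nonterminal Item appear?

7

[List [List [List [Item [Item num] * [Item num]]] :: [Item [Item num] * [Item num]]] :: [Item lit]]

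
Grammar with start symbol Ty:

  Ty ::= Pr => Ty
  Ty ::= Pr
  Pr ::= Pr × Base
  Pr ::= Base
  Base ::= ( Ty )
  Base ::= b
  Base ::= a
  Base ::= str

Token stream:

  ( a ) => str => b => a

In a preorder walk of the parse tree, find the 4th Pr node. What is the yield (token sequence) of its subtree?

[Ty [Pr [Base ( [Ty [Pr [Base a]]] )]] => [Ty [Pr [Base str]] => [Ty [Pr [Base b]] => [Ty [Pr [Base a]]]]]]

b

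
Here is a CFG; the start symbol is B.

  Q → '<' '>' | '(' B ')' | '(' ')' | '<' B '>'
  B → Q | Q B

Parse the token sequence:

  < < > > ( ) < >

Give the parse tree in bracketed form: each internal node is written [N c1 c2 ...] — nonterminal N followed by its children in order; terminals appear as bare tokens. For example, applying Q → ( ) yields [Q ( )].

[B [Q < [B [Q < >]] >] [B [Q ( )] [B [Q < >]]]]

B
Q B
< B > B
< Q > B
< < > > B
< < > > Q B
< < > > ( ) B
< < > > ( ) Q
< < > > ( ) < >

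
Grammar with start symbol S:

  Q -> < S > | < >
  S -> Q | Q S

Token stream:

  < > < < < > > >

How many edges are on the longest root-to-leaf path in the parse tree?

[S [Q < >] [S [Q < [S [Q < [S [Q < >]] >]] >]]]

7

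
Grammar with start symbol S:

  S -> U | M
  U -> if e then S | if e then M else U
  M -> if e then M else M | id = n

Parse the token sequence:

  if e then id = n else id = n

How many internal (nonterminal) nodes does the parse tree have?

[S [M if e then [M id = n] else [M id = n]]]

4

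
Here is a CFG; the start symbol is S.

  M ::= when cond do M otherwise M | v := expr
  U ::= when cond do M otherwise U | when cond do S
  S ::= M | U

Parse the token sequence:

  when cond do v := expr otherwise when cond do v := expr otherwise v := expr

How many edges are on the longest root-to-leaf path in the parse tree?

4

[S [M when cond do [M v := expr] otherwise [M when cond do [M v := expr] otherwise [M v := expr]]]]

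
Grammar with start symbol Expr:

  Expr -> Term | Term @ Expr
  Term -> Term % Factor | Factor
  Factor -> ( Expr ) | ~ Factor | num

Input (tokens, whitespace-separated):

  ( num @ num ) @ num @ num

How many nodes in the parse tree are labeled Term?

5

[Expr [Term [Factor ( [Expr [Term [Factor num]] @ [Expr [Term [Factor num]]]] )]] @ [Expr [Term [Factor num]] @ [Expr [Term [Factor num]]]]]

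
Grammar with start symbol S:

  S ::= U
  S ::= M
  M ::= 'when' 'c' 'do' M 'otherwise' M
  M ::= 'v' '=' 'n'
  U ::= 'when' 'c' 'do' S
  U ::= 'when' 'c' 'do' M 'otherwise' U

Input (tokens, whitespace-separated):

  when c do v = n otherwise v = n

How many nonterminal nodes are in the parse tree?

[S [M when c do [M v = n] otherwise [M v = n]]]

4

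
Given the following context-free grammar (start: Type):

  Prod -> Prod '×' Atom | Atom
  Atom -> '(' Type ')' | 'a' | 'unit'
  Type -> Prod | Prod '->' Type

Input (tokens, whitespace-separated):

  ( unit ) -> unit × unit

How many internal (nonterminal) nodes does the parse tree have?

11

[Type [Prod [Atom ( [Type [Prod [Atom unit]]] )]] -> [Type [Prod [Prod [Atom unit]] × [Atom unit]]]]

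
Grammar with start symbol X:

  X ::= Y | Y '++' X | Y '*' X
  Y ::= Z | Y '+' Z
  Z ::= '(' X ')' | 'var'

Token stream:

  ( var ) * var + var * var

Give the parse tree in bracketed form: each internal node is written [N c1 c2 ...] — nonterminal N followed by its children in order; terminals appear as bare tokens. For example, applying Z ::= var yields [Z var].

X
Y * X
Z * X
( X ) * X
( Y ) * X
( Z ) * X
( var ) * X
( var ) * Y * X
( var ) * Y + Z * X
( var ) * Z + Z * X
( var ) * var + Z * X
( var ) * var + var * X
( var ) * var + var * Y
( var ) * var + var * Z
( var ) * var + var * var

[X [Y [Z ( [X [Y [Z var]]] )]] * [X [Y [Y [Z var]] + [Z var]] * [X [Y [Z var]]]]]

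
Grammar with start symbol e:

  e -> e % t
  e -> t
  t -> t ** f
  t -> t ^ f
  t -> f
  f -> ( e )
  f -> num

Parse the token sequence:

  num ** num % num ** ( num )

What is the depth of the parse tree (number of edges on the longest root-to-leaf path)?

6

[e [e [t [t [f num]] ** [f num]]] % [t [t [f num]] ** [f ( [e [t [f num]]] )]]]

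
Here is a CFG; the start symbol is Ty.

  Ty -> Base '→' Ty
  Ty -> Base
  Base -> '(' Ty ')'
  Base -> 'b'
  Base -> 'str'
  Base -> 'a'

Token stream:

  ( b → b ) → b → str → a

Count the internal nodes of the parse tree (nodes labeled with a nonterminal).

[Ty [Base ( [Ty [Base b] → [Ty [Base b]]] )] → [Ty [Base b] → [Ty [Base str] → [Ty [Base a]]]]]

12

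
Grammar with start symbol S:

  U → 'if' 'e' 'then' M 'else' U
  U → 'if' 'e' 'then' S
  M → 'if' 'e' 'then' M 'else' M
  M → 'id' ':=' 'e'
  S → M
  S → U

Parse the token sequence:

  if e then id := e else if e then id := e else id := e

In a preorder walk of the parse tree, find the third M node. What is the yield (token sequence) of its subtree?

[S [M if e then [M id := e] else [M if e then [M id := e] else [M id := e]]]]

if e then id := e else id := e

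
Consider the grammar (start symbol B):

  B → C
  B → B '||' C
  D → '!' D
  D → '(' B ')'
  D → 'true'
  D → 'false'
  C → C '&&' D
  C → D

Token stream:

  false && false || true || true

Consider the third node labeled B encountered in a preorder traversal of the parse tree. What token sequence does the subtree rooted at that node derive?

false && false

[B [B [B [C [C [D false]] && [D false]]] || [C [D true]]] || [C [D true]]]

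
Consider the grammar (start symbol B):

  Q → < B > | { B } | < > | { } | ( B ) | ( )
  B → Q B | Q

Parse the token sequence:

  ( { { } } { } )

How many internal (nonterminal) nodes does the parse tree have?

8

[B [Q ( [B [Q { [B [Q { }]] }] [B [Q { }]]] )]]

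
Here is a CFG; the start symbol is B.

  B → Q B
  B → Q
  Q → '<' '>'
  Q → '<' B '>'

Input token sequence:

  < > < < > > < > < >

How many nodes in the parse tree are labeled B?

[B [Q < >] [B [Q < [B [Q < >]] >] [B [Q < >] [B [Q < >]]]]]

5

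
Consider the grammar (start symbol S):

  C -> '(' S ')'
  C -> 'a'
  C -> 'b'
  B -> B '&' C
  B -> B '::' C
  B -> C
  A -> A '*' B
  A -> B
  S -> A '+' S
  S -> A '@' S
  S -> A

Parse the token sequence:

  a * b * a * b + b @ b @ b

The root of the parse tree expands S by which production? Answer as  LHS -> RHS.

[S [A [A [A [A [B [C a]]] * [B [C b]]] * [B [C a]]] * [B [C b]]] + [S [A [B [C b]]] @ [S [A [B [C b]]] @ [S [A [B [C b]]]]]]]

S -> A '+' S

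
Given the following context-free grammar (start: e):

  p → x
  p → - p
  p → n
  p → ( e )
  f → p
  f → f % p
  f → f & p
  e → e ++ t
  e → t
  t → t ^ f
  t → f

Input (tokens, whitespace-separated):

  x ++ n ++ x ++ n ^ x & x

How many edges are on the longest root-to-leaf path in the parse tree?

[e [e [e [e [t [f [p x]]]] ++ [t [f [p n]]]] ++ [t [f [p x]]]] ++ [t [t [f [p n]]] ^ [f [f [p x]] & [p x]]]]

7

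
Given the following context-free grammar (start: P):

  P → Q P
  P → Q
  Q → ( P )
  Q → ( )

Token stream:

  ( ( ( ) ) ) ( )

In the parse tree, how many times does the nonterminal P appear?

4

[P [Q ( [P [Q ( [P [Q ( )]] )]] )] [P [Q ( )]]]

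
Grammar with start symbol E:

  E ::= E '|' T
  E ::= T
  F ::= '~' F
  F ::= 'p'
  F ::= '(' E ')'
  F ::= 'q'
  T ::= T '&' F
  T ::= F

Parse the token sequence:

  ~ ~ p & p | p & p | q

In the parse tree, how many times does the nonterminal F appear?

[E [E [E [T [T [F ~ [F ~ [F p]]]] & [F p]]] | [T [T [F p]] & [F p]]] | [T [F q]]]

7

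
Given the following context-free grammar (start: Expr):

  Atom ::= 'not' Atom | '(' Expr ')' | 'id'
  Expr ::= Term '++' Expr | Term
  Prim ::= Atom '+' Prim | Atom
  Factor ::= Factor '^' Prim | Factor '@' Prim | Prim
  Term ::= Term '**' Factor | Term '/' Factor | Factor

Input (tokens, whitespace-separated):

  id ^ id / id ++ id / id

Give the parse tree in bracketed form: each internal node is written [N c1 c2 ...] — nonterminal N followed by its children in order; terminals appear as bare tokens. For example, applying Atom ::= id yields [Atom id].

Expr
Term ++ Expr
Term / Factor ++ Expr
Factor / Factor ++ Expr
Factor ^ Prim / Factor ++ Expr
Prim ^ Prim / Factor ++ Expr
Atom ^ Prim / Factor ++ Expr
id ^ Prim / Factor ++ Expr
id ^ Atom / Factor ++ Expr
id ^ id / Factor ++ Expr
id ^ id / Prim ++ Expr
id ^ id / Atom ++ Expr
id ^ id / id ++ Expr
id ^ id / id ++ Term
id ^ id / id ++ Term / Factor
id ^ id / id ++ Factor / Factor
id ^ id / id ++ Prim / Factor
id ^ id / id ++ Atom / Factor
id ^ id / id ++ id / Factor
id ^ id / id ++ id / Prim
id ^ id / id ++ id / Atom
id ^ id / id ++ id / id

[Expr [Term [Term [Factor [Factor [Prim [Atom id]]] ^ [Prim [Atom id]]]] / [Factor [Prim [Atom id]]]] ++ [Expr [Term [Term [Factor [Prim [Atom id]]]] / [Factor [Prim [Atom id]]]]]]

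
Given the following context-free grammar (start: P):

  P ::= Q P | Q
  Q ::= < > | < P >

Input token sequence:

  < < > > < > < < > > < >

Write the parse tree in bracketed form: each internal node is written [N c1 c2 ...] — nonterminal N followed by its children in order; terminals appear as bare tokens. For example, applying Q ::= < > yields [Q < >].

[P [Q < [P [Q < >]] >] [P [Q < >] [P [Q < [P [Q < >]] >] [P [Q < >]]]]]

P
Q P
< P > P
< Q > P
< < > > P
< < > > Q P
< < > > < > P
< < > > < > Q P
< < > > < > < P > P
< < > > < > < Q > P
< < > > < > < < > > P
< < > > < > < < > > Q
< < > > < > < < > > < >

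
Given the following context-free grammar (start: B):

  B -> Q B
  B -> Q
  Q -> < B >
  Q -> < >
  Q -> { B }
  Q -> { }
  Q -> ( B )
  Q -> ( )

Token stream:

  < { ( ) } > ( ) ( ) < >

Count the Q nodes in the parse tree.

[B [Q < [B [Q { [B [Q ( )]] }]] >] [B [Q ( )] [B [Q ( )] [B [Q < >]]]]]

6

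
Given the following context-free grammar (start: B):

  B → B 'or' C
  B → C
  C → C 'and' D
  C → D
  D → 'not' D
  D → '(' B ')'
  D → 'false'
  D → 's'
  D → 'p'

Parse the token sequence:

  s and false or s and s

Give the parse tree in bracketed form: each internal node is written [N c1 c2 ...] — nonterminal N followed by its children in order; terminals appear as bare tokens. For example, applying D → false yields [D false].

[B [B [C [C [D s]] and [D false]]] or [C [C [D s]] and [D s]]]

B
B or C
C or C
C and D or C
D and D or C
s and D or C
s and false or C
s and false or C and D
s and false or D and D
s and false or s and D
s and false or s and s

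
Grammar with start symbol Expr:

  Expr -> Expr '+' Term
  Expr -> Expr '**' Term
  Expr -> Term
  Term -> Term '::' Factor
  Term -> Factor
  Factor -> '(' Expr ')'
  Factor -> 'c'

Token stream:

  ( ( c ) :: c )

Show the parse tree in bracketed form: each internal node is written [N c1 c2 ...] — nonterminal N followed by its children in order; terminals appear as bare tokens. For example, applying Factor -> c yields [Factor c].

[Expr [Term [Factor ( [Expr [Term [Term [Factor ( [Expr [Term [Factor c]]] )]] :: [Factor c]]] )]]]

Expr
Term
Factor
( Expr )
( Term )
( Term :: Factor )
( Factor :: Factor )
( ( Expr ) :: Factor )
( ( Term ) :: Factor )
( ( Factor ) :: Factor )
( ( c ) :: Factor )
( ( c ) :: c )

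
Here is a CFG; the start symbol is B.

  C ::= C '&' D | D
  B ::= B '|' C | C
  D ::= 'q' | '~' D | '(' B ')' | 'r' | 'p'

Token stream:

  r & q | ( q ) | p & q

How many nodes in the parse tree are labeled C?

[B [B [B [C [C [D r]] & [D q]]] | [C [D ( [B [C [D q]]] )]]] | [C [C [D p]] & [D q]]]

6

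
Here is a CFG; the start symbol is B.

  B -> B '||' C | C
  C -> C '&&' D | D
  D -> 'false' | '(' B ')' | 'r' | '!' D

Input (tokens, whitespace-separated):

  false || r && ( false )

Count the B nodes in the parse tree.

[B [B [C [D false]]] || [C [C [D r]] && [D ( [B [C [D false]]] )]]]

3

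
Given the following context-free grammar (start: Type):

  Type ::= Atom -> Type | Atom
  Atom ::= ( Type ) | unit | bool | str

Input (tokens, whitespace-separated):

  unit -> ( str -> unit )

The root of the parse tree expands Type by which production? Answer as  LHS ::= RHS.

Type ::= Atom -> Type

[Type [Atom unit] -> [Type [Atom ( [Type [Atom str] -> [Type [Atom unit]]] )]]]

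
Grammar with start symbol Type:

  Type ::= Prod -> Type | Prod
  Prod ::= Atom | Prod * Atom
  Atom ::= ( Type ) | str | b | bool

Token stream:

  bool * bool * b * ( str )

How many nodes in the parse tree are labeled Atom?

[Type [Prod [Prod [Prod [Prod [Atom bool]] * [Atom bool]] * [Atom b]] * [Atom ( [Type [Prod [Atom str]]] )]]]

5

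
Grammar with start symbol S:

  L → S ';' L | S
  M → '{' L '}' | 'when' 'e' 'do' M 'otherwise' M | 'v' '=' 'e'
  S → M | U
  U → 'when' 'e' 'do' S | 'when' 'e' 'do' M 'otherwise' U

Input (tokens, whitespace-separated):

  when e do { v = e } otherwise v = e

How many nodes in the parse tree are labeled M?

4

[S [M when e do [M { [L [S [M v = e]]] }] otherwise [M v = e]]]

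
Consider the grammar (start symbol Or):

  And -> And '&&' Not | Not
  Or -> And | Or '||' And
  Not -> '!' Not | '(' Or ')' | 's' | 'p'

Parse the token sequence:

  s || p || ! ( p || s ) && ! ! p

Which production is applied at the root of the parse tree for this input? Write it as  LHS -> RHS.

Or -> Or '||' And

[Or [Or [Or [And [Not s]]] || [And [Not p]]] || [And [And [Not ! [Not ( [Or [Or [And [Not p]]] || [And [Not s]]] )]]] && [Not ! [Not ! [Not p]]]]]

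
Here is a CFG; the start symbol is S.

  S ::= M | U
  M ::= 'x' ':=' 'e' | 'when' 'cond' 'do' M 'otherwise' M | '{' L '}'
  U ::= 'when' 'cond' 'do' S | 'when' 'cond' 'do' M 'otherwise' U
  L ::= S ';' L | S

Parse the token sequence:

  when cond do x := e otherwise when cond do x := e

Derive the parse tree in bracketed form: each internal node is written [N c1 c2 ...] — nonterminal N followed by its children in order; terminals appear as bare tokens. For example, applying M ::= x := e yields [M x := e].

S
U
when cond do M otherwise U
when cond do x := e otherwise U
when cond do x := e otherwise when cond do S
when cond do x := e otherwise when cond do M
when cond do x := e otherwise when cond do x := e

[S [U when cond do [M x := e] otherwise [U when cond do [S [M x := e]]]]]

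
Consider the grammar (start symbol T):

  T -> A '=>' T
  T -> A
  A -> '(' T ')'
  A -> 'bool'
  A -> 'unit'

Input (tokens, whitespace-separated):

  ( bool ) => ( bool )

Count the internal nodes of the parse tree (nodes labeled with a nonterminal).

[T [A ( [T [A bool]] )] => [T [A ( [T [A bool]] )]]]

8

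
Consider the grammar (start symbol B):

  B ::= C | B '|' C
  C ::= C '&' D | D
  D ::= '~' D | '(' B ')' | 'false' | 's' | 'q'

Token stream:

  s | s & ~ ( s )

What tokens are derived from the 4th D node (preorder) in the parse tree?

( s )

[B [B [C [D s]]] | [C [C [D s]] & [D ~ [D ( [B [C [D s]]] )]]]]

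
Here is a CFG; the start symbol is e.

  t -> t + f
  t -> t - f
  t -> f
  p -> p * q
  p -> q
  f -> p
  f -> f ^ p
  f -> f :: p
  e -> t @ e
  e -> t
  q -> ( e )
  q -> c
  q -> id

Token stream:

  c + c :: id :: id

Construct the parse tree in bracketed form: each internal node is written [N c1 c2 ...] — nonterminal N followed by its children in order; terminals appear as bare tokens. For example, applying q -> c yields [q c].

[e [t [t [f [p [q c]]]] + [f [f [f [p [q c]]] :: [p [q id]]] :: [p [q id]]]]]

e
t
t + f
f + f
p + f
q + f
c + f
c + f :: p
c + f :: p :: p
c + p :: p :: p
c + q :: p :: p
c + c :: p :: p
c + c :: q :: p
c + c :: id :: p
c + c :: id :: q
c + c :: id :: id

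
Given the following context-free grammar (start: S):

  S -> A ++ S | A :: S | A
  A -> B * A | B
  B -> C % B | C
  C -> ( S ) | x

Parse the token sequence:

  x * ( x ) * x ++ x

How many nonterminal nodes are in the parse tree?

18

[S [A [B [C x]] * [A [B [C ( [S [A [B [C x]]]] )]] * [A [B [C x]]]]] ++ [S [A [B [C x]]]]]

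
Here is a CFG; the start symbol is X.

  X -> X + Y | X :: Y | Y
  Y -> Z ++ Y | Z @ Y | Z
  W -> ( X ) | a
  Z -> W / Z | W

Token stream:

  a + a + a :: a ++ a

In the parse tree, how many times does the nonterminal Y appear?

[X [X [X [X [Y [Z [W a]]]] + [Y [Z [W a]]]] + [Y [Z [W a]]]] :: [Y [Z [W a]] ++ [Y [Z [W a]]]]]

5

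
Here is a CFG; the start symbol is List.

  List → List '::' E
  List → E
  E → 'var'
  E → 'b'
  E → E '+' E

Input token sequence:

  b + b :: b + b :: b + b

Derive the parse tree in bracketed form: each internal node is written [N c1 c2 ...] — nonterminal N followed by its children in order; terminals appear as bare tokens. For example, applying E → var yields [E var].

[List [List [List [E [E b] + [E b]]] :: [E [E b] + [E b]]] :: [E [E b] + [E b]]]

List
List :: E
List :: E :: E
E :: E :: E
E + E :: E :: E
b + E :: E :: E
b + b :: E :: E
b + b :: E + E :: E
b + b :: b + E :: E
b + b :: b + b :: E
b + b :: b + b :: E + E
b + b :: b + b :: b + E
b + b :: b + b :: b + b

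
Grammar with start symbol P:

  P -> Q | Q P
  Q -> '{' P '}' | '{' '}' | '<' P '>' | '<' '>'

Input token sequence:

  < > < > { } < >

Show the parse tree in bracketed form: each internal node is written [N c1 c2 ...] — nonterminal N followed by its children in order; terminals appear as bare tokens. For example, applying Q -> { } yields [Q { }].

P
Q P
< > P
< > Q P
< > < > P
< > < > Q P
< > < > { } P
< > < > { } Q
< > < > { } < >

[P [Q < >] [P [Q < >] [P [Q { }] [P [Q < >]]]]]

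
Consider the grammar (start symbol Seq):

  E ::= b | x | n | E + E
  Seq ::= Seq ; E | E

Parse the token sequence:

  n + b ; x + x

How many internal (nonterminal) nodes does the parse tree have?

8

[Seq [Seq [E [E n] + [E b]]] ; [E [E x] + [E x]]]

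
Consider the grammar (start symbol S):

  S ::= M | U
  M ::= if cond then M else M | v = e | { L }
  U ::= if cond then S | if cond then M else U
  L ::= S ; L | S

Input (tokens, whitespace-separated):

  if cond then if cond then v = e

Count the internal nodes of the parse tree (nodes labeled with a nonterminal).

6

[S [U if cond then [S [U if cond then [S [M v = e]]]]]]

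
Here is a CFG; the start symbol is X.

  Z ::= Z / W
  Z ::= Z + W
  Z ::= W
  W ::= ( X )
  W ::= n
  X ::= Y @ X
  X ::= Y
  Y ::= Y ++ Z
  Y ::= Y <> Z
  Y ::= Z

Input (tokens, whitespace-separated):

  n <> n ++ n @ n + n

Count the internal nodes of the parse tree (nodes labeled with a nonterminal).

[X [Y [Y [Y [Z [W n]]] <> [Z [W n]]] ++ [Z [W n]]] @ [X [Y [Z [Z [W n]] + [W n]]]]]

16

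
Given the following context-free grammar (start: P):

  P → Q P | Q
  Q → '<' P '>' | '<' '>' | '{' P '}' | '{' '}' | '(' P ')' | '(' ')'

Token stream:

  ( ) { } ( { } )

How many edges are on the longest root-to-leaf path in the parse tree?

6

[P [Q ( )] [P [Q { }] [P [Q ( [P [Q { }]] )]]]]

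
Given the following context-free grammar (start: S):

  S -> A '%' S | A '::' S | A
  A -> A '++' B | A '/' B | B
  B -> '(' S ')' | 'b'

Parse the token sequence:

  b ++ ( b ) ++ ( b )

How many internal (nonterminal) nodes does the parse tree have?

13

[S [A [A [A [B b]] ++ [B ( [S [A [B b]]] )]] ++ [B ( [S [A [B b]]] )]]]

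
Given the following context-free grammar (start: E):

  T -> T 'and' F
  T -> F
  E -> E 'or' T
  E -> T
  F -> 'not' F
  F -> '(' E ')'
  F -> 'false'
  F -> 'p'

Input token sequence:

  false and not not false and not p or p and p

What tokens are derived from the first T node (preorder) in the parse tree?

[E [E [T [T [T [F false]] and [F not [F not [F false]]]] and [F not [F p]]]] or [T [T [F p]] and [F p]]]

false and not not false and not p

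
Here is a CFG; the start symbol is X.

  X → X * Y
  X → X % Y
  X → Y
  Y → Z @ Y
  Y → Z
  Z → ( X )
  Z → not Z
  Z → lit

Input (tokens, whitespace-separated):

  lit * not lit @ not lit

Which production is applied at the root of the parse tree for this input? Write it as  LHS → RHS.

[X [X [Y [Z lit]]] * [Y [Z not [Z lit]] @ [Y [Z not [Z lit]]]]]

X → X * Y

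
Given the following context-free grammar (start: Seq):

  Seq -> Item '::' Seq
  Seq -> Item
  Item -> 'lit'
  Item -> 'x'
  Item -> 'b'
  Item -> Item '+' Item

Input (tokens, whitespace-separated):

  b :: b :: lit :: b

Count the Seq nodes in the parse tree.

[Seq [Item b] :: [Seq [Item b] :: [Seq [Item lit] :: [Seq [Item b]]]]]

4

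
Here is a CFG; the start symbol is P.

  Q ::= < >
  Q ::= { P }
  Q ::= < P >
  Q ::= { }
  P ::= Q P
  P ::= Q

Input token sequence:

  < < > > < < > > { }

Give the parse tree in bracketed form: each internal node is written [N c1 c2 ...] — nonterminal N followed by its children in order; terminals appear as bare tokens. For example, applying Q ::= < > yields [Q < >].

[P [Q < [P [Q < >]] >] [P [Q < [P [Q < >]] >] [P [Q { }]]]]

P
Q P
< P > P
< Q > P
< < > > P
< < > > Q P
< < > > < P > P
< < > > < Q > P
< < > > < < > > P
< < > > < < > > Q
< < > > < < > > { }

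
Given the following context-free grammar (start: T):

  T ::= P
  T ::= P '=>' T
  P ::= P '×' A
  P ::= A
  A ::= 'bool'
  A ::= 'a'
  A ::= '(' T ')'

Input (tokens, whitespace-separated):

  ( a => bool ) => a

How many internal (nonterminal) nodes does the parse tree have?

[T [P [A ( [T [P [A a]] => [T [P [A bool]]]] )]] => [T [P [A a]]]]

12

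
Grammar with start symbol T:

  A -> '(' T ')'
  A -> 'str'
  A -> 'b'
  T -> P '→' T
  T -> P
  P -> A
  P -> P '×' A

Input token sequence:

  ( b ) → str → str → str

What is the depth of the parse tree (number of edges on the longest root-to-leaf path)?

6

[T [P [A ( [T [P [A b]]] )]] → [T [P [A str]] → [T [P [A str]] → [T [P [A str]]]]]]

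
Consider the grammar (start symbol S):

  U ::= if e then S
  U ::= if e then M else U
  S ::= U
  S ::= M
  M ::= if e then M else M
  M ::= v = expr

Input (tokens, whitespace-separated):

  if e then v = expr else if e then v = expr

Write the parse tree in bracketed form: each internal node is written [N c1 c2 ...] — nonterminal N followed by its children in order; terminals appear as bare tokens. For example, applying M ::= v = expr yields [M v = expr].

S
U
if e then M else U
if e then v = expr else U
if e then v = expr else if e then S
if e then v = expr else if e then M
if e then v = expr else if e then v = expr

[S [U if e then [M v = expr] else [U if e then [S [M v = expr]]]]]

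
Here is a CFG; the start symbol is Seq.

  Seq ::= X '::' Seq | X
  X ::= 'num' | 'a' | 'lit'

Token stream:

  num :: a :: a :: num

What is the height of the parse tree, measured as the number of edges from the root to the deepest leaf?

5

[Seq [X num] :: [Seq [X a] :: [Seq [X a] :: [Seq [X num]]]]]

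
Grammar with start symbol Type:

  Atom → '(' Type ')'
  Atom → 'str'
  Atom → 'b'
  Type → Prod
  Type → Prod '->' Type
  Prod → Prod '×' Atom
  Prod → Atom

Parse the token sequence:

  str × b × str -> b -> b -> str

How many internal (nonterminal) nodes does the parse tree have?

16

[Type [Prod [Prod [Prod [Atom str]] × [Atom b]] × [Atom str]] -> [Type [Prod [Atom b]] -> [Type [Prod [Atom b]] -> [Type [Prod [Atom str]]]]]]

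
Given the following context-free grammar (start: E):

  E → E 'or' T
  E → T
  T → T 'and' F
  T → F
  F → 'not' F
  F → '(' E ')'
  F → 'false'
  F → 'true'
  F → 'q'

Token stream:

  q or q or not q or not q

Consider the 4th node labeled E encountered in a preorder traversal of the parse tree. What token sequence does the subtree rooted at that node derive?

[E [E [E [E [T [F q]]] or [T [F q]]] or [T [F not [F q]]]] or [T [F not [F q]]]]

q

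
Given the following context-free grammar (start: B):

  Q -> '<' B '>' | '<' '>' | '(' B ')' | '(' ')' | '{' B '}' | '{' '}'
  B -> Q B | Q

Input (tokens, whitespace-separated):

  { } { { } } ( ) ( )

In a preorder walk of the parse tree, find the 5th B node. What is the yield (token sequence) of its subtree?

( )

[B [Q { }] [B [Q { [B [Q { }]] }] [B [Q ( )] [B [Q ( )]]]]]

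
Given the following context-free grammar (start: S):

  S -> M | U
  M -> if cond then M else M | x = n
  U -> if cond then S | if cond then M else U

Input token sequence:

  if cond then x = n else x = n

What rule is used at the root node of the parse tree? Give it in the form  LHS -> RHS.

S -> M

[S [M if cond then [M x = n] else [M x = n]]]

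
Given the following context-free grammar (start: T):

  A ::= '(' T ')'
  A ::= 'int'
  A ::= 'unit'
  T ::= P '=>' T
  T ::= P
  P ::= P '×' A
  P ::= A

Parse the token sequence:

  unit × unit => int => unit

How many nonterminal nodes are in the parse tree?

[T [P [P [A unit]] × [A unit]] => [T [P [A int]] => [T [P [A unit]]]]]

11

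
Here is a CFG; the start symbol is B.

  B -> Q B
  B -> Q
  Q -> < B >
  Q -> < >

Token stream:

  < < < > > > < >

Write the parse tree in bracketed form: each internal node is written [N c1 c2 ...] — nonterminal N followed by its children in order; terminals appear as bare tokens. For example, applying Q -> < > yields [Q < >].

[B [Q < [B [Q < [B [Q < >]] >]] >] [B [Q < >]]]

B
Q B
< B > B
< Q > B
< < B > > B
< < Q > > B
< < < > > > B
< < < > > > Q
< < < > > > < >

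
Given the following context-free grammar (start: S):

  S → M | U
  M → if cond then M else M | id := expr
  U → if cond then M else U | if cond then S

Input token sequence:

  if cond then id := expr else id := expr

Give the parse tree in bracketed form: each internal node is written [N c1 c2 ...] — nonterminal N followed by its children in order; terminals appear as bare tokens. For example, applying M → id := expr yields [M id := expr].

S
M
if cond then M else M
if cond then id := expr else M
if cond then id := expr else id := expr

[S [M if cond then [M id := expr] else [M id := expr]]]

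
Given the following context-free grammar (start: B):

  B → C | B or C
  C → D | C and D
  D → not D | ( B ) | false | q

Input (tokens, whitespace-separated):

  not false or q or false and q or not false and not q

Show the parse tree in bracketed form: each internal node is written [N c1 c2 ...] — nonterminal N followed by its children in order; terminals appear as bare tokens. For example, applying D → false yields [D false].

[B [B [B [B [C [D not [D false]]]] or [C [D q]]] or [C [C [D false]] and [D q]]] or [C [C [D not [D false]]] and [D not [D q]]]]

B
B or C
B or C or C
B or C or C or C
C or C or C or C
D or C or C or C
not D or C or C or C
not false or C or C or C
not false or D or C or C
not false or q or C or C
not false or q or C and D or C
not false or q or D and D or C
not false or q or false and D or C
not false or q or false and q or C
not false or q or false and q or C and D
not false or q or false and q or D and D
not false or q or false and q or not D and D
not false or q or false and q or not false and D
not false or q or false and q or not false and not D
not false or q or false and q or not false and not q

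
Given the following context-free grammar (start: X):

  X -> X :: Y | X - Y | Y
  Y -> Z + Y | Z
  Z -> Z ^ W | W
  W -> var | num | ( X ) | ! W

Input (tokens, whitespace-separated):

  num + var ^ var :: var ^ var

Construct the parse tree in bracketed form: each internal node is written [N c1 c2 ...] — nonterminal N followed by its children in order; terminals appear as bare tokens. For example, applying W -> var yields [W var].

X
X :: Y
Y :: Y
Z + Y :: Y
W + Y :: Y
num + Y :: Y
num + Z :: Y
num + Z ^ W :: Y
num + W ^ W :: Y
num + var ^ W :: Y
num + var ^ var :: Y
num + var ^ var :: Z
num + var ^ var :: Z ^ W
num + var ^ var :: W ^ W
num + var ^ var :: var ^ W
num + var ^ var :: var ^ var

[X [X [Y [Z [W num]] + [Y [Z [Z [W var]] ^ [W var]]]]] :: [Y [Z [Z [W var]] ^ [W var]]]]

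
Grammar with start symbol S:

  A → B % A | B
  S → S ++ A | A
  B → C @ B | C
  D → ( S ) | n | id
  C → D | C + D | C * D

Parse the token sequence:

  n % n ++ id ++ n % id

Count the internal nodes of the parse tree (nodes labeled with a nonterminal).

23

[S [S [S [A [B [C [D n]]] % [A [B [C [D n]]]]]] ++ [A [B [C [D id]]]]] ++ [A [B [C [D n]]] % [A [B [C [D id]]]]]]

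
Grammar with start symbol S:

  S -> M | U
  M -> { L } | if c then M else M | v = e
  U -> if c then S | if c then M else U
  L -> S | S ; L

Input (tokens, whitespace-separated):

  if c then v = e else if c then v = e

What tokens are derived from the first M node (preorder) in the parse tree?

[S [U if c then [M v = e] else [U if c then [S [M v = e]]]]]

v = e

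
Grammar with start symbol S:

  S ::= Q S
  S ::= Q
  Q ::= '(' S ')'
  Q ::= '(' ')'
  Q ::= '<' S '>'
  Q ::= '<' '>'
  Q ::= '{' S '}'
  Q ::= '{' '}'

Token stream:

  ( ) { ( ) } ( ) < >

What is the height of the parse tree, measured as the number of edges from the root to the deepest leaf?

[S [Q ( )] [S [Q { [S [Q ( )]] }] [S [Q ( )] [S [Q < >]]]]]

5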